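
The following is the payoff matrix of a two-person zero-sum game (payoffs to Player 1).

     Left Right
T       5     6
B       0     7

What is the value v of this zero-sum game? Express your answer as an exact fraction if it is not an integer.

Row minima: T → 5, B → 0; maximin = 5.
Column maxima: Left → 5, Right → 7; minimax = 5.
Since maximin = minimax = 5, there is a saddle point and the value is 5.

5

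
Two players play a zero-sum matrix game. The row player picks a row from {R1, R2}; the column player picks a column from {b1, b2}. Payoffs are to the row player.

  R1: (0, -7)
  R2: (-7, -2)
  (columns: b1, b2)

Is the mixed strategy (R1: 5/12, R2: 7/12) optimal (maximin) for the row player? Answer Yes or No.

Yes

Against b1 this mix gives (5/12)·0 + (7/12)·(-7) = -49/12.
Against b2 this mix gives (5/12)·(-7) + (7/12)·(-2) = -49/12.
All of the column player's active replies (b1, b2) yield -49/12, and no column does worse for the row player. The mix makes the column player indifferent and guarantees -49/12, so it is optimal.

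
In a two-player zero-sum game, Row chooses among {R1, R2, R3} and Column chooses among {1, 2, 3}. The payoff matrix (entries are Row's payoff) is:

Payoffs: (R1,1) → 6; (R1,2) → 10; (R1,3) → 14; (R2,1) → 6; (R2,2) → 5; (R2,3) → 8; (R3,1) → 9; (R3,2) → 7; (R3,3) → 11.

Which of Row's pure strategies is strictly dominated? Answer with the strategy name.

R2

R3 gives a strictly higher payoff than R2 against every column: 9 > 6, 7 > 5, 11 > 8.
So R2 is strictly dominated and Row never plays it.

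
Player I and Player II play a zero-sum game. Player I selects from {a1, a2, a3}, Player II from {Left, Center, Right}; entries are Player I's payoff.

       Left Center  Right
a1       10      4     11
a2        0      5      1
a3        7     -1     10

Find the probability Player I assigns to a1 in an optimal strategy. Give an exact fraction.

Row minima: a1 → 4, a2 → 0, a3 → -1; maximin = 4.
Column maxima: Left → 10, Center → 5, Right → 11; minimax = 5.
4 ≠ 5, so there is no saddle point; optimal play is mixed.
a3 is strictly dominated by a1, so Player I never plays it.
Right is strictly dominated by Left (it gives Player I strictly more in every row), so Player II never plays it.
On the remaining 2×2 (a1, a2 vs Left, Center):
Let Player I play a1 with probability p. Expected payoff against Left: 10p + 0(1−p) = 10p; against Center: 4p + 5(1−p) = −p + 5.
Setting these equal: 10p = −p + 5 ⇒ 11p = 5 ⇒ p = 5/11, and the value is (10)·(5/11) = 50/11.
For Player II: with q = P(Left), equating a1's and a2's payoffs gives 6q + 4 = −5q + 5 ⇒ q = 1/11.

5/11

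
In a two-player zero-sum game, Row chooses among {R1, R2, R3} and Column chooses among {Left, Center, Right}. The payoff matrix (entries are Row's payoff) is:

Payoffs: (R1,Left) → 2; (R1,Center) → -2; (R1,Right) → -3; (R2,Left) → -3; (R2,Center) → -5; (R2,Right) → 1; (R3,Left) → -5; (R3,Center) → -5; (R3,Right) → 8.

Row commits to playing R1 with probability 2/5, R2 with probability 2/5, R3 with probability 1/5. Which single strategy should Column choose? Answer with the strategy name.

Center

If Column plays Left, Row's expected payoff is (2/5)·2 + (2/5)·(-3) + (1/5)·(-5) = -7/5.
If Column plays Center, Row's expected payoff is (2/5)·(-2) + (2/5)·(-5) + (1/5)·(-5) = -19/5.
If Column plays Right, Row's expected payoff is (2/5)·(-3) + (2/5)·1 + (1/5)·8 = 4/5.
Column minimizes Row's payoff; the smallest is -19/5, so the best response is Center.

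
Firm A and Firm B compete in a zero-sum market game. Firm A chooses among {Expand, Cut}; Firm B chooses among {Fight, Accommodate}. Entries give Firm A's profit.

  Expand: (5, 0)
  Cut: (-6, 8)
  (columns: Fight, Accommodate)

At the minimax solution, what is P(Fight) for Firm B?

8/19

Row minima: Expand → 0, Cut → -6; maximin = 0.
Column maxima: Fight → 5, Accommodate → 8; minimax = 5.
0 ≠ 5, so there is no saddle point; optimal play is mixed.
Let Firm A play Expand with probability p. Expected payoff against Fight: 5p + (-6)(1−p) = 11p − 6; against Accommodate: 0p + 8(1−p) = −8p + 8.
Setting these equal: 11p − 6 = −8p + 8 ⇒ 19p = 14 ⇒ p = 14/19, and the value is (11)·(14/19) − 6 = 40/19.
For Firm B: with q = P(Fight), equating Expand's and Cut's payoffs gives 5q = −14q + 8 ⇒ q = 8/19.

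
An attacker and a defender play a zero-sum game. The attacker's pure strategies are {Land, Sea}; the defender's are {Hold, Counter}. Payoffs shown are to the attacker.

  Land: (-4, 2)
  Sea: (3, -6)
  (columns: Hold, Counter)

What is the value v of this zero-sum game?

Row minima: Land → -4, Sea → -6; maximin = -4.
Column maxima: Hold → 3, Counter → 2; minimax = 2.
-4 ≠ 2, so there is no saddle point; optimal play is mixed.
Let the attacker play Land with probability p. Expected payoff against Hold: (-4)p + 3(1−p) = −7p + 3; against Counter: 2p + (-6)(1−p) = 8p − 6.
Setting these equal: −7p + 3 = 8p − 6 ⇒ −15p = -9 ⇒ p = 3/5, and the value is (-7)·(3/5) + 3 = -6/5.
For the defender: with q = P(Hold), equating Land's and Sea's payoffs gives −6q + 2 = 9q − 6 ⇒ q = 8/15.

-6/5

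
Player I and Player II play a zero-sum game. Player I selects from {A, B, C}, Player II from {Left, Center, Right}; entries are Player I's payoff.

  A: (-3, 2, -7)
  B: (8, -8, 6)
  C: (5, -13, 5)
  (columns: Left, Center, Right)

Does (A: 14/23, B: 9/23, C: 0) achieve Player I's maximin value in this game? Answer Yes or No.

Yes

Against Left this mix gives (14/23)·(-3) + (9/23)·8 = 30/23.
Against Center this mix gives (14/23)·2 + (9/23)·(-8) = -44/23.
Against Right this mix gives (14/23)·(-7) + (9/23)·6 = -44/23.
All of Player II's active replies (Center, Right) yield -44/23, and no column does worse for Player I. The mix makes Player II indifferent and guarantees -44/23, so it is optimal.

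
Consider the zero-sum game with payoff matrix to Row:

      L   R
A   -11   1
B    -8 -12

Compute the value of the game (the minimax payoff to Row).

Row minima: A → -11, B → -12; maximin = -11.
Column maxima: L → -8, R → 1; minimax = -8.
-11 ≠ -8, so there is no saddle point; optimal play is mixed.
Let Row play A with probability p. Expected payoff against L: (-11)p + (-8)(1−p) = −3p − 8; against R: 1p + (-12)(1−p) = 13p − 12.
Setting these equal: −3p − 8 = 13p − 12 ⇒ −16p = -4 ⇒ p = 1/4, and the value is (-3)·(1/4) − 8 = -35/4.
For Column: with q = P(L), equating A's and B's payoffs gives −12q + 1 = 4q − 12 ⇒ q = 13/16.

-35/4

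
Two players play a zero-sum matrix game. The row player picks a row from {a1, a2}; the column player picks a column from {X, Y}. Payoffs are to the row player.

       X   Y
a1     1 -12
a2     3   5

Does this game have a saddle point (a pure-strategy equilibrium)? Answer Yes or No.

Row minima: a1 → -12, a2 → 3; maximin = 3.
Column maxima: X → 3, Y → 5; minimax = 3.
maximin = minimax = 3, so a saddle point exists.

Yes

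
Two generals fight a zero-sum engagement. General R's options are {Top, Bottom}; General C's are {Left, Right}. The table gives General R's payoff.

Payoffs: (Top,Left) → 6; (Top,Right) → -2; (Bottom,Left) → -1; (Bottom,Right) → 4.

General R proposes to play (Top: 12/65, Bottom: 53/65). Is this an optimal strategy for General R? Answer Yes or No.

No

Against Left this mix gives (12/65)·6 + (53/65)·(-1) = 19/65.
Against Right this mix gives (12/65)·(-2) + (53/65)·4 = 188/65.
General C will play Left, holding General R to 19/65. Shifting weight toward the row that does better against Left would raise this floor (the equalizing mix achieves 22/13 against both Left and Right), so the proposed strategy is not optimal.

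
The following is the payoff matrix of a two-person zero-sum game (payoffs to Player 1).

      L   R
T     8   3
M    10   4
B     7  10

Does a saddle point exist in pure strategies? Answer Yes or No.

No

Row minima: T → 3, M → 4, B → 7; maximin = 7.
Column maxima: L → 10, R → 10; minimax = 10.
7 ≠ 10, so no pure-strategy equilibrium exists.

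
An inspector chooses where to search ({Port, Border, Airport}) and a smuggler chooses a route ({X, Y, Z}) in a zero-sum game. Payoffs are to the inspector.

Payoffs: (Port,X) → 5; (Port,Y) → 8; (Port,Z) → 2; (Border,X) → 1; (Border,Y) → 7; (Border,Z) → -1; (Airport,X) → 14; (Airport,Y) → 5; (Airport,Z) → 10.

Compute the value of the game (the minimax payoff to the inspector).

70/11

Row minima: Port → 2, Border → -1, Airport → 5; maximin = 5.
Column maxima: X → 14, Y → 8, Z → 10; minimax = 8.
5 ≠ 8, so there is no saddle point; optimal play is mixed.
Border is strictly dominated by Port, so the inspector never plays it.
X is strictly dominated by Z (it gives the inspector strictly more in every row), so the smuggler never plays it.
On the remaining 2×2 (Port, Airport vs Y, Z):
Let the inspector play Port with probability p. Expected payoff against Y: 8p + 5(1−p) = 3p + 5; against Z: 2p + 10(1−p) = −8p + 10.
Setting these equal: 3p + 5 = −8p + 10 ⇒ 11p = 5 ⇒ p = 5/11, and the value is (3)·(5/11) + 5 = 70/11.
For the smuggler: with q = P(Y), equating Port's and Airport's payoffs gives 6q + 2 = −5q + 10 ⇒ q = 8/11.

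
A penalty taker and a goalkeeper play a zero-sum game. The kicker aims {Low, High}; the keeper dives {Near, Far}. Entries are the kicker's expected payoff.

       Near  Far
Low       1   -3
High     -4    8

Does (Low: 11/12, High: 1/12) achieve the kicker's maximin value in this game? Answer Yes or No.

Against Near this mix gives (11/12)·1 + (1/12)·(-4) = 7/12.
Against Far this mix gives (11/12)·(-3) + (1/12)·8 = -25/12.
The keeper will play Far, holding the kicker to -25/12. Shifting weight toward the row that does better against Far would raise this floor (the equalizing mix achieves -1/4 against both Far and Near), so the proposed strategy is not optimal.

No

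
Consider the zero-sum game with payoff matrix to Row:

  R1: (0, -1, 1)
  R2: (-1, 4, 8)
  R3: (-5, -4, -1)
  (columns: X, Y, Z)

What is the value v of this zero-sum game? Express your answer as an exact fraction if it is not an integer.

-1/6

Row minima: R1 → -1, R2 → -1, R3 → -5; maximin = -1.
Column maxima: X → 0, Y → 4, Z → 8; minimax = 0.
-1 ≠ 0, so there is no saddle point; optimal play is mixed.
R3 is strictly dominated by R1, so Row never plays it.
Z is strictly dominated by X (it gives Row strictly more in every row), so Column never plays it.
On the remaining 2×2 (R1, R2 vs X, Y):
Let Row play R1 with probability p. Expected payoff against X: 0p + (-1)(1−p) = p − 1; against Y: (-1)p + 4(1−p) = −5p + 4.
Setting these equal: p − 1 = −5p + 4 ⇒ 6p = 5 ⇒ p = 5/6, and the value is (1)·(5/6) − 1 = -1/6.
For Column: with q = P(X), equating R1's and R2's payoffs gives q − 1 = −5q + 4 ⇒ q = 5/6.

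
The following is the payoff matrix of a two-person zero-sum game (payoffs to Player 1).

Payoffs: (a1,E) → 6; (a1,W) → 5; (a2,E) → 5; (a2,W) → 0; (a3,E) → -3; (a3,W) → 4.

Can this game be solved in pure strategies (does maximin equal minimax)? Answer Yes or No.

Yes

Row minima: a1 → 5, a2 → 0, a3 → -3; maximin = 5.
Column maxima: E → 6, W → 5; minimax = 5.
maximin = minimax = 5, so a saddle point exists.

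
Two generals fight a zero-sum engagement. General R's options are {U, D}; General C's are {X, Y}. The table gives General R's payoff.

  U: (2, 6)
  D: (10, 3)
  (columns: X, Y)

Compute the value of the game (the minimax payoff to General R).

Row minima: U → 2, D → 3; maximin = 3.
Column maxima: X → 10, Y → 6; minimax = 6.
3 ≠ 6, so there is no saddle point; optimal play is mixed.
Let General R play U with probability p. Expected payoff against X: 2p + 10(1−p) = −8p + 10; against Y: 6p + 3(1−p) = 3p + 3.
Setting these equal: −8p + 10 = 3p + 3 ⇒ −11p = -7 ⇒ p = 7/11, and the value is (-8)·(7/11) + 10 = 54/11.
For General C: with q = P(X), equating U's and D's payoffs gives −4q + 6 = 7q + 3 ⇒ q = 3/11.

54/11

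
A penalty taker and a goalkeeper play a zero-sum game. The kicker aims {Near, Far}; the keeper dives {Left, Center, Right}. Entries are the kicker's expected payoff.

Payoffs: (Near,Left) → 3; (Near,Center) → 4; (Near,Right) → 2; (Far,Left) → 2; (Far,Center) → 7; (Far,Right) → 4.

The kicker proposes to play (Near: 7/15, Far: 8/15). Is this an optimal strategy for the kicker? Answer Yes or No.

No

Against Left this mix gives (7/15)·3 + (8/15)·2 = 37/15.
Against Center this mix gives (7/15)·4 + (8/15)·7 = 28/5.
Against Right this mix gives (7/15)·2 + (8/15)·4 = 46/15.
The keeper will play Left, holding the kicker to 37/15. Shifting weight toward the row that does better against Left would raise this floor (the equalizing mix achieves 8/3 against both Left and Right), so the proposed strategy is not optimal.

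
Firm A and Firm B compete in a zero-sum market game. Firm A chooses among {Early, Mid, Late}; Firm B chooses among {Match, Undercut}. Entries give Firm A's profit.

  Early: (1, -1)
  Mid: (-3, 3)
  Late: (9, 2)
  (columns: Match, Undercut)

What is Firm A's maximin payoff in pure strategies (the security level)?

2

Row minima: Early → -1, Mid → -3, Late → 2.
The best of these is 2.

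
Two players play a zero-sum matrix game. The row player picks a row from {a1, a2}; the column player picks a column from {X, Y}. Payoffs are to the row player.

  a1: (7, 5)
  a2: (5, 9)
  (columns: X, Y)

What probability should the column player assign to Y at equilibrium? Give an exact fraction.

Row minima: a1 → 5, a2 → 5; maximin = 5.
Column maxima: X → 7, Y → 9; minimax = 7.
5 ≠ 7, so there is no saddle point; optimal play is mixed.
Let the row player play a1 with probability p. Expected payoff against X: 7p + 5(1−p) = 2p + 5; against Y: 5p + 9(1−p) = −4p + 9.
Setting these equal: 2p + 5 = −4p + 9 ⇒ 6p = 4 ⇒ p = 2/3, and the value is (2)·(2/3) + 5 = 19/3.
For the column player: with q = P(X), equating a1's and a2's payoffs gives 2q + 5 = −4q + 9 ⇒ q = 2/3.

1/3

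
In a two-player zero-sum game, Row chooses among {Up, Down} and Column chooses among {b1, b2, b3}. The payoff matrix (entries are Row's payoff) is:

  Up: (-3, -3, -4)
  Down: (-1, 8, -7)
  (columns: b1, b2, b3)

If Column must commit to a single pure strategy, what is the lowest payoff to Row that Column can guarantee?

Column maxima: b1 → -1, b2 → 8, b3 → -4.
The smallest of these is -4.

-4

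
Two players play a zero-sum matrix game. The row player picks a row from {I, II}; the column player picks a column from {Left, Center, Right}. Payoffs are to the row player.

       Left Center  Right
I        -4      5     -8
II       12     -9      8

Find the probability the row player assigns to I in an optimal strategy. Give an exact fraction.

17/30

Row minima: I → -8, II → -9; maximin = -8.
Column maxima: Left → 12, Center → 5, Right → 8; minimax = 5.
-8 ≠ 5, so there is no saddle point; optimal play is mixed.
Left is strictly dominated by Right (it gives the row player strictly more in every row), so the column player never plays it.
On the remaining 2×2 (I, II vs Center, Right):
Let the row player play I with probability p. Expected payoff against Center: 5p + (-9)(1−p) = 14p − 9; against Right: (-8)p + 8(1−p) = −16p + 8.
Setting these equal: 14p − 9 = −16p + 8 ⇒ 30p = 17 ⇒ p = 17/30, and the value is (14)·(17/30) − 9 = -16/15.
For the column player: with q = P(Center), equating I's and II's payoffs gives 13q − 8 = −17q + 8 ⇒ q = 8/15.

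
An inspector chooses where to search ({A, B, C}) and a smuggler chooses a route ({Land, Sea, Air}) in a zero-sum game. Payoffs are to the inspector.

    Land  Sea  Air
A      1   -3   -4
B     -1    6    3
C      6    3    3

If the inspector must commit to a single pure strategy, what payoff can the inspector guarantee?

Row minima: A → -4, B → -1, C → 3.
The best of these is 3.

3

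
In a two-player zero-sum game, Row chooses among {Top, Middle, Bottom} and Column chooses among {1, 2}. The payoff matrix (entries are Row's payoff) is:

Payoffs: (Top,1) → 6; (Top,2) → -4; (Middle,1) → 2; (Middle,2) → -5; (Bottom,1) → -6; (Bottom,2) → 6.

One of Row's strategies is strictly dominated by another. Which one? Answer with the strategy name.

Top gives a strictly higher payoff than Middle against every column: 6 > 2, -4 > -5.
So Middle is strictly dominated and Row never plays it.

Middle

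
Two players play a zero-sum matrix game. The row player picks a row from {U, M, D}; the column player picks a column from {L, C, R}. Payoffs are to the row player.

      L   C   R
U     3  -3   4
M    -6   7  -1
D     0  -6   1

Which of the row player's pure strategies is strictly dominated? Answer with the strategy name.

U gives a strictly higher payoff than D against every column: 3 > 0, -3 > -6, 4 > 1.
So D is strictly dominated and the row player never plays it.

D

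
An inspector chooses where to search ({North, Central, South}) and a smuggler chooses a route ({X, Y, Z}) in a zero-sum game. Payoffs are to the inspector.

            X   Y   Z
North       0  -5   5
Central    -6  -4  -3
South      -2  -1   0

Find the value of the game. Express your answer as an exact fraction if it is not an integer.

Row minima: North → -5, Central → -6, South → -2; maximin = -2.
Column maxima: X → 0, Y → -1, Z → 5; minimax = -1.
-2 ≠ -1, so there is no saddle point; optimal play is mixed.
Central is strictly dominated by South, so the inspector never plays it.
Z is strictly dominated by X (it gives the inspector strictly more in every row), so the smuggler never plays it.
On the remaining 2×2 (North, South vs X, Y):
Let the inspector play North with probability p. Expected payoff against X: 0p + (-2)(1−p) = 2p − 2; against Y: (-5)p + (-1)(1−p) = −4p − 1.
Setting these equal: 2p − 2 = −4p − 1 ⇒ 6p = 1 ⇒ p = 1/6, and the value is (2)·(1/6) − 2 = -5/3.
For the smuggler: with q = P(X), equating North's and South's payoffs gives 5q − 5 = −q − 1 ⇒ q = 2/3.

-5/3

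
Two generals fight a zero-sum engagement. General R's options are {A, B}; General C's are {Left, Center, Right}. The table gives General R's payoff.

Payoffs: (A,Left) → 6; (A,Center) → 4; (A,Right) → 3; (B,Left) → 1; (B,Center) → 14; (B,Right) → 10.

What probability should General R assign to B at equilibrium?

1/4

Row minima: A → 3, B → 1; maximin = 3.
Column maxima: Left → 6, Center → 14, Right → 10; minimax = 6.
3 ≠ 6, so there is no saddle point; optimal play is mixed.
Center is strictly dominated by Right (it gives General R strictly more in every row), so General C never plays it.
On the remaining 2×2 (A, B vs Left, Right):
Let General R play A with probability p. Expected payoff against Left: 6p + 1(1−p) = 5p + 1; against Right: 3p + 10(1−p) = −7p + 10.
Setting these equal: 5p + 1 = −7p + 10 ⇒ 12p = 9 ⇒ p = 3/4, and the value is (5)·(3/4) + 1 = 19/4.
For General C: with q = P(Left), equating A's and B's payoffs gives 3q + 3 = −9q + 10 ⇒ q = 7/12.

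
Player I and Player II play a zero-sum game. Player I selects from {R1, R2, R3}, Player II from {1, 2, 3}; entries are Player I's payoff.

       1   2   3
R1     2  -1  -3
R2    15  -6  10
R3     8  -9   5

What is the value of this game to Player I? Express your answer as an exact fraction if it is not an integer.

Row minima: R1 → -3, R2 → -6, R3 → -9; maximin = -3.
Column maxima: 1 → 15, 2 → -1, 3 → 10; minimax = -1.
-3 ≠ -1, so there is no saddle point; optimal play is mixed.
R3 is strictly dominated by R2, so Player I never plays it.
1 is strictly dominated by 2 (it gives Player I strictly more in every row), so Player II never plays it.
On the remaining 2×2 (R1, R2 vs 2, 3):
Let Player I play R1 with probability p. Expected payoff against 2: (-1)p + (-6)(1−p) = 5p − 6; against 3: (-3)p + 10(1−p) = −13p + 10.
Setting these equal: 5p − 6 = −13p + 10 ⇒ 18p = 16 ⇒ p = 8/9, and the value is (5)·(8/9) − 6 = -14/9.
For Player II: with q = P(2), equating R1's and R2's payoffs gives 2q − 3 = −16q + 10 ⇒ q = 13/18.

-14/9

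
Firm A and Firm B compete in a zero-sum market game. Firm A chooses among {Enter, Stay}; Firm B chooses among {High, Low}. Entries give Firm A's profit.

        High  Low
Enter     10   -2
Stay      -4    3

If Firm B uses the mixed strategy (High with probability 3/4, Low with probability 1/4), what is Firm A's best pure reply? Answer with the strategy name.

Expected payoff of Enter: (3/4)·10 + (1/4)·(-2) = 7.
Expected payoff of Stay: (3/4)·(-4) + (1/4)·3 = -9/4.
The largest is 7, so Firm A's best response is Enter.

Enter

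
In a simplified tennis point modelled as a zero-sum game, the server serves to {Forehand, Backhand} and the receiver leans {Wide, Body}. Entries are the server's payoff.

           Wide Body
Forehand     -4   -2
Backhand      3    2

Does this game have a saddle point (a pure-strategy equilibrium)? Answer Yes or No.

Yes

Row minima: Forehand → -4, Backhand → 2; maximin = 2.
Column maxima: Wide → 3, Body → 2; minimax = 2.
maximin = minimax = 2, so a saddle point exists.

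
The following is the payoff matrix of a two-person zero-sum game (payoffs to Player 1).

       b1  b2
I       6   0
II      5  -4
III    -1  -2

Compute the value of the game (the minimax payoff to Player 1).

0

Row minima: I → 0, II → -4, III → -2; maximin = 0.
Column maxima: b1 → 6, b2 → 0; minimax = 0.
Since maximin = minimax = 0, there is a saddle point and the value is 0.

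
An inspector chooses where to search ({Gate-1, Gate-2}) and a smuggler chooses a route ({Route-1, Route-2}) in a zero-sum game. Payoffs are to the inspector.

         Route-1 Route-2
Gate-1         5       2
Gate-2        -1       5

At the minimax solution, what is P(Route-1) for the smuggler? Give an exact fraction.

Row minima: Gate-1 → 2, Gate-2 → -1; maximin = 2.
Column maxima: Route-1 → 5, Route-2 → 5; minimax = 5.
2 ≠ 5, so there is no saddle point; optimal play is mixed.
Let the inspector play Gate-1 with probability p. Expected payoff against Route-1: 5p + (-1)(1−p) = 6p − 1; against Route-2: 2p + 5(1−p) = −3p + 5.
Setting these equal: 6p − 1 = −3p + 5 ⇒ 9p = 6 ⇒ p = 2/3, and the value is (6)·(2/3) − 1 = 3.
For the smuggler: with q = P(Route-1), equating Gate-1's and Gate-2's payoffs gives 3q + 2 = −6q + 5 ⇒ q = 1/3.

1/3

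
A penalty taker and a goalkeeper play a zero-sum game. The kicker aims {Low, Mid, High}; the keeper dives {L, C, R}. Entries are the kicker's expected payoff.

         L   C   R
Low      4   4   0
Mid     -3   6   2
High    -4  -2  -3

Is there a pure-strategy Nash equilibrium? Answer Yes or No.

No

Row minima: Low → 0, Mid → -3, High → -4; maximin = 0.
Column maxima: L → 4, C → 6, R → 2; minimax = 2.
0 ≠ 2, so no pure-strategy equilibrium exists.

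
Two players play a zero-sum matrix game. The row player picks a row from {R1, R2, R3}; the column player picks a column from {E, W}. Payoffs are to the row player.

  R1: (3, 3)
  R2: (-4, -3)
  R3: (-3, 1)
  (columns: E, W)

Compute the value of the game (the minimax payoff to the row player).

3

Row minima: R1 → 3, R2 → -4, R3 → -3; maximin = 3.
Column maxima: E → 3, W → 3; minimax = 3.
Since maximin = minimax = 3, there is a saddle point and the value is 3.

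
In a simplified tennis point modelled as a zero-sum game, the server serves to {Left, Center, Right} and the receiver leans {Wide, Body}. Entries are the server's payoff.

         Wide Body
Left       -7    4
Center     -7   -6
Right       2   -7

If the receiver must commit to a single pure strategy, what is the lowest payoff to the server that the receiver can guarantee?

2

Column maxima: Wide → 2, Body → 4.
The smallest of these is 2.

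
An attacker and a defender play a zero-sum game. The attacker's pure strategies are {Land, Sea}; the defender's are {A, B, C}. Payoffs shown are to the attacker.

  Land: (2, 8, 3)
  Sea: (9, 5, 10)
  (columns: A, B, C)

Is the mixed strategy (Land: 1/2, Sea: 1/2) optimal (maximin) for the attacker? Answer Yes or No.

Against A this mix gives (1/2)·2 + (1/2)·9 = 11/2.
Against B this mix gives (1/2)·8 + (1/2)·5 = 13/2.
Against C this mix gives (1/2)·3 + (1/2)·10 = 13/2.
The defender will play A, holding the attacker to 11/2. Shifting weight toward the row that does better against A would raise this floor (the equalizing mix achieves 31/5 against both A and B), so the proposed strategy is not optimal.

No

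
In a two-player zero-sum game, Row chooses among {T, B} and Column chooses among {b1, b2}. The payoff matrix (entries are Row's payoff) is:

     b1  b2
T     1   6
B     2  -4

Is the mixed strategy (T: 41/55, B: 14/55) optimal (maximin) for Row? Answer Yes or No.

Against b1 this mix gives (41/55)·1 + (14/55)·2 = 69/55.
Against b2 this mix gives (41/55)·6 + (14/55)·(-4) = 38/11.
Column will play b1, holding Row to 69/55. Shifting weight toward the row that does better against b1 would raise this floor (the equalizing mix achieves 16/11 against both b1 and b2), so the proposed strategy is not optimal.

No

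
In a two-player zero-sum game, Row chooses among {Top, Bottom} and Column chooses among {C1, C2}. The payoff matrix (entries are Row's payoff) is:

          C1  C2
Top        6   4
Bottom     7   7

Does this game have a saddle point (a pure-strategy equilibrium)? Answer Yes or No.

Row minima: Top → 4, Bottom → 7; maximin = 7.
Column maxima: C1 → 7, C2 → 7; minimax = 7.
maximin = minimax = 7, so a saddle point exists.

Yes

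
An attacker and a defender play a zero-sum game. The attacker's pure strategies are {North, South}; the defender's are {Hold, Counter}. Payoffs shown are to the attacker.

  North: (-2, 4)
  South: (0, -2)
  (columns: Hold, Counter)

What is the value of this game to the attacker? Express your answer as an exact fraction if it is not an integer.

-1/2

Row minima: North → -2, South → -2; maximin = -2.
Column maxima: Hold → 0, Counter → 4; minimax = 0.
-2 ≠ 0, so there is no saddle point; optimal play is mixed.
Let the attacker play North with probability p. Expected payoff against Hold: (-2)p + 0(1−p) = −2p; against Counter: 4p + (-2)(1−p) = 6p − 2.
Setting these equal: −2p = 6p − 2 ⇒ −8p = -2 ⇒ p = 1/4, and the value is (-2)·(1/4) = -1/2.
For the defender: with q = P(Hold), equating North's and South's payoffs gives −6q + 4 = 2q − 2 ⇒ q = 3/4.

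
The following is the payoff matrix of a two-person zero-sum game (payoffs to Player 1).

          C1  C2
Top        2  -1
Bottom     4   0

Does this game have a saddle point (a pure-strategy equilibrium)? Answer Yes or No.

Row minima: Top → -1, Bottom → 0; maximin = 0.
Column maxima: C1 → 4, C2 → 0; minimax = 0.
maximin = minimax = 0, so a saddle point exists.

Yes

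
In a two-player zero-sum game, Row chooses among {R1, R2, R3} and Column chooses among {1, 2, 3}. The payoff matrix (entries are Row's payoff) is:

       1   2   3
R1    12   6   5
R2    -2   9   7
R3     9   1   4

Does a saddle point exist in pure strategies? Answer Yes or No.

No

Row minima: R1 → 5, R2 → -2, R3 → 1; maximin = 5.
Column maxima: 1 → 12, 2 → 9, 3 → 7; minimax = 7.
5 ≠ 7, so no pure-strategy equilibrium exists.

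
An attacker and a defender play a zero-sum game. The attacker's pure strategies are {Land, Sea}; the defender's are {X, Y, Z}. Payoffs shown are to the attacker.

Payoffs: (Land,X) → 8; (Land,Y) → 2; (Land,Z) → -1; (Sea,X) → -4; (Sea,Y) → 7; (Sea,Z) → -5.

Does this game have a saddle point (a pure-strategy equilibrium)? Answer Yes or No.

Yes

Row minima: Land → -1, Sea → -5; maximin = -1.
Column maxima: X → 8, Y → 7, Z → -1; minimax = -1.
maximin = minimax = -1, so a saddle point exists.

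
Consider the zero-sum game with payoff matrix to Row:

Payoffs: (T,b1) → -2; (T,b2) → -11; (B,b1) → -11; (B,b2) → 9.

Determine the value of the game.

Row minima: T → -11, B → -11; maximin = -11.
Column maxima: b1 → -2, b2 → 9; minimax = -2.
-11 ≠ -2, so there is no saddle point; optimal play is mixed.
Let Row play T with probability p. Expected payoff against b1: (-2)p + (-11)(1−p) = 9p − 11; against b2: (-11)p + 9(1−p) = −20p + 9.
Setting these equal: 9p − 11 = −20p + 9 ⇒ 29p = 20 ⇒ p = 20/29, and the value is (9)·(20/29) − 11 = -139/29.
For Column: with q = P(b1), equating T's and B's payoffs gives 9q − 11 = −20q + 9 ⇒ q = 20/29.

-139/29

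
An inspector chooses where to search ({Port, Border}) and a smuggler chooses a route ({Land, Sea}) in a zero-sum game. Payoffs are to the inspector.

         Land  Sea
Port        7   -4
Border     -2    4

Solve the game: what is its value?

Row minima: Port → -4, Border → -2; maximin = -2.
Column maxima: Land → 7, Sea → 4; minimax = 4.
-2 ≠ 4, so there is no saddle point; optimal play is mixed.
Let the inspector play Port with probability p. Expected payoff against Land: 7p + (-2)(1−p) = 9p − 2; against Sea: (-4)p + 4(1−p) = −8p + 4.
Setting these equal: 9p − 2 = −8p + 4 ⇒ 17p = 6 ⇒ p = 6/17, and the value is (9)·(6/17) − 2 = 20/17.
For the smuggler: with q = P(Land), equating Port's and Border's payoffs gives 11q − 4 = −6q + 4 ⇒ q = 8/17.

20/17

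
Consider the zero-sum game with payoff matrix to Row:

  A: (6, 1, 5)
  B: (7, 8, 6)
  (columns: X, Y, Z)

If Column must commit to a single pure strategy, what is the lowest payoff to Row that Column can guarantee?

Column maxima: X → 7, Y → 8, Z → 6.
The smallest of these is 6.

6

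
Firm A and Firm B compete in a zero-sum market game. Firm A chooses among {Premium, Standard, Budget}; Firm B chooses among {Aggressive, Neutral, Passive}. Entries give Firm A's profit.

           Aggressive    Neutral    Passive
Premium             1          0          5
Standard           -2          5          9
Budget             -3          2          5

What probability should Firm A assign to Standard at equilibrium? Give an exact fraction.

1/8

Row minima: Premium → 0, Standard → -2, Budget → -3; maximin = 0.
Column maxima: Aggressive → 1, Neutral → 5, Passive → 9; minimax = 1.
0 ≠ 1, so there is no saddle point; optimal play is mixed.
Budget is strictly dominated by Standard, so Firm A never plays it.
Passive is strictly dominated by Aggressive (it gives Firm A strictly more in every row), so Firm B never plays it.
On the remaining 2×2 (Premium, Standard vs Aggressive, Neutral):
Let Firm A play Premium with probability p. Expected payoff against Aggressive: 1p + (-2)(1−p) = 3p − 2; against Neutral: 0p + 5(1−p) = −5p + 5.
Setting these equal: 3p − 2 = −5p + 5 ⇒ 8p = 7 ⇒ p = 7/8, and the value is (3)·(7/8) − 2 = 5/8.
For Firm B: with q = P(Aggressive), equating Premium's and Standard's payoffs gives q = −7q + 5 ⇒ q = 5/8.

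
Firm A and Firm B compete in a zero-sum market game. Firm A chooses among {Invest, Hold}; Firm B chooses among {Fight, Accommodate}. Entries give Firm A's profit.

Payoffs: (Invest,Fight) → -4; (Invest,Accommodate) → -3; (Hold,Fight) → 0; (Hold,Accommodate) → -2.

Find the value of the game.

Row minima: Invest → -4, Hold → -2; maximin = -2.
Column maxima: Fight → 0, Accommodate → -2; minimax = -2.
Since maximin = minimax = -2, there is a saddle point and the value is -2.

-2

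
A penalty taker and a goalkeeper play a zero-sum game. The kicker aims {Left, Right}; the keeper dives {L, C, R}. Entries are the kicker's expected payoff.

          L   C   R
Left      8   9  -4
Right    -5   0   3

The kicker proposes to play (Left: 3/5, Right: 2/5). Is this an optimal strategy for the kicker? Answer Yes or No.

Against L this mix gives (3/5)·8 + (2/5)·(-5) = 14/5.
Against C this mix gives (3/5)·9 + (2/5)·0 = 27/5.
Against R this mix gives (3/5)·(-4) + (2/5)·3 = -6/5.
The keeper will play R, holding the kicker to -6/5. Shifting weight toward the row that does better against R would raise this floor (the equalizing mix achieves 1/5 against both R and L), so the proposed strategy is not optimal.

No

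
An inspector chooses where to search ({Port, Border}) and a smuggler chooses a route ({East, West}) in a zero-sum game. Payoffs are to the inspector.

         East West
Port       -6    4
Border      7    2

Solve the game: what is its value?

8/3

Row minima: Port → -6, Border → 2; maximin = 2.
Column maxima: East → 7, West → 4; minimax = 4.
2 ≠ 4, so there is no saddle point; optimal play is mixed.
Let the inspector play Port with probability p. Expected payoff against East: (-6)p + 7(1−p) = −13p + 7; against West: 4p + 2(1−p) = 2p + 2.
Setting these equal: −13p + 7 = 2p + 2 ⇒ −15p = -5 ⇒ p = 1/3, and the value is (-13)·(1/3) + 7 = 8/3.
For the smuggler: with q = P(East), equating Port's and Border's payoffs gives −10q + 4 = 5q + 2 ⇒ q = 2/15.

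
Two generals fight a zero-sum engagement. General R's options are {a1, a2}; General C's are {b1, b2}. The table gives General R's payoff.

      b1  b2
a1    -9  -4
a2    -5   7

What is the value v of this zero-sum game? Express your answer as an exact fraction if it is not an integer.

-5

Row minima: a1 → -9, a2 → -5; maximin = -5.
Column maxima: b1 → -5, b2 → 7; minimax = -5.
Since maximin = minimax = -5, there is a saddle point and the value is -5.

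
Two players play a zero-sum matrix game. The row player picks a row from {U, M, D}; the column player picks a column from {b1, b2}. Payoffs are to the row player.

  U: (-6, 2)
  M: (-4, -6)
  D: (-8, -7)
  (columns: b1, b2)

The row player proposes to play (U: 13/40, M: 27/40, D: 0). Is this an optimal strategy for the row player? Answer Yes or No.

Against b1 this mix gives (13/40)·(-6) + (27/40)·(-4) = -93/20.
Against b2 this mix gives (13/40)·2 + (27/40)·(-6) = -17/5.
The column player will play b1, holding the row player to -93/20. Shifting weight toward the row that does better against b1 would raise this floor (the equalizing mix achieves -22/5 against both b1 and b2), so the proposed strategy is not optimal.

No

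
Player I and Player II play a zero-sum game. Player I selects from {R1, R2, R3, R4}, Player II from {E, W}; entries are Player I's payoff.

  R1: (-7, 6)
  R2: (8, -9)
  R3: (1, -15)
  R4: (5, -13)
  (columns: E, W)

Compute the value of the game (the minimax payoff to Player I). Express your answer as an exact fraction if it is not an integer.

Row minima: R1 → -7, R2 → -9, R3 → -15, R4 → -13; maximin = -7.
Column maxima: E → 8, W → 6; minimax = 6.
-7 ≠ 6, so there is no saddle point; optimal play is mixed.
R3 is strictly dominated by R2, so Player I never plays it.
R4 is strictly dominated by R2, so Player I never plays it.
On the remaining 2×2 (R1, R2 vs E, W):
Let Player I play R1 with probability p. Expected payoff against E: (-7)p + 8(1−p) = −15p + 8; against W: 6p + (-9)(1−p) = 15p − 9.
Setting these equal: −15p + 8 = 15p − 9 ⇒ −30p = -17 ⇒ p = 17/30, and the value is (-15)·(17/30) + 8 = -1/2.
For Player II: with q = P(E), equating R1's and R2's payoffs gives −13q + 6 = 17q − 9 ⇒ q = 1/2.

-1/2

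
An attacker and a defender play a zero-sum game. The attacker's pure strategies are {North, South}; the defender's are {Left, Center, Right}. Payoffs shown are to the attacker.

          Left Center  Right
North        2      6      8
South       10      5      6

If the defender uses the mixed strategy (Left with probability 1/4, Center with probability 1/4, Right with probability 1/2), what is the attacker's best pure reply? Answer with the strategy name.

Expected payoff of North: (1/4)·2 + (1/4)·6 + (1/2)·8 = 6.
Expected payoff of South: (1/4)·10 + (1/4)·5 + (1/2)·6 = 27/4.
The largest is 27/4, so the attacker's best response is South.

South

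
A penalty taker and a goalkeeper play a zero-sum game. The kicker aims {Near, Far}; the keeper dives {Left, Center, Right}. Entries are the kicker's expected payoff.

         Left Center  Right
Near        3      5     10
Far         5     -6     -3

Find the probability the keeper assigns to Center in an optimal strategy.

2/13

Row minima: Near → 3, Far → -6; maximin = 3.
Column maxima: Left → 5, Center → 5, Right → 10; minimax = 5.
3 ≠ 5, so there is no saddle point; optimal play is mixed.
Right is strictly dominated by Center (it gives the kicker strictly more in every row), so the keeper never plays it.
On the remaining 2×2 (Near, Far vs Left, Center):
Let the kicker play Near with probability p. Expected payoff against Left: 3p + 5(1−p) = −2p + 5; against Center: 5p + (-6)(1−p) = 11p − 6.
Setting these equal: −2p + 5 = 11p − 6 ⇒ −13p = -11 ⇒ p = 11/13, and the value is (-2)·(11/13) + 5 = 43/13.
For the keeper: with q = P(Left), equating Near's and Far's payoffs gives −2q + 5 = 11q − 6 ⇒ q = 11/13.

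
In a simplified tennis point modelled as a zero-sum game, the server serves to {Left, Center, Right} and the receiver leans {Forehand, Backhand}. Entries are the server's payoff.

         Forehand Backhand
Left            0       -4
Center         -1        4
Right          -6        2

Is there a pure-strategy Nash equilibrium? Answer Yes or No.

Row minima: Left → -4, Center → -1, Right → -6; maximin = -1.
Column maxima: Forehand → 0, Backhand → 4; minimax = 0.
-1 ≠ 0, so no pure-strategy equilibrium exists.

No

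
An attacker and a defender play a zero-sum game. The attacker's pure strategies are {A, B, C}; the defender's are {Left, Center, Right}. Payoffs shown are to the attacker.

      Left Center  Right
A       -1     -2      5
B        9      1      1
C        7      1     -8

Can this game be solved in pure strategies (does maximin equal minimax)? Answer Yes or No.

Row minima: A → -2, B → 1, C → -8; maximin = 1.
Column maxima: Left → 9, Center → 1, Right → 5; minimax = 1.
maximin = minimax = 1, so a saddle point exists.

Yes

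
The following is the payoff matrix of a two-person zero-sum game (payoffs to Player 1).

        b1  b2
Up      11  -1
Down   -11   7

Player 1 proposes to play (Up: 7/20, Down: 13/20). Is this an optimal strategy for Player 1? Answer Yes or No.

Against b1 this mix gives (7/20)·11 + (13/20)·(-11) = -33/10.
Against b2 this mix gives (7/20)·(-1) + (13/20)·7 = 21/5.
Player 2 will play b1, holding Player 1 to -33/10. Shifting weight toward the row that does better against b1 would raise this floor (the equalizing mix achieves 11/5 against both b1 and b2), so the proposed strategy is not optimal.

No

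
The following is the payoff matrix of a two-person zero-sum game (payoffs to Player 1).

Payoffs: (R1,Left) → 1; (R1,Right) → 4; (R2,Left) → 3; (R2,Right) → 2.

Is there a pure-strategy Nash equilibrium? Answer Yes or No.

Row minima: R1 → 1, R2 → 2; maximin = 2.
Column maxima: Left → 3, Right → 4; minimax = 3.
2 ≠ 3, so no pure-strategy equilibrium exists.

No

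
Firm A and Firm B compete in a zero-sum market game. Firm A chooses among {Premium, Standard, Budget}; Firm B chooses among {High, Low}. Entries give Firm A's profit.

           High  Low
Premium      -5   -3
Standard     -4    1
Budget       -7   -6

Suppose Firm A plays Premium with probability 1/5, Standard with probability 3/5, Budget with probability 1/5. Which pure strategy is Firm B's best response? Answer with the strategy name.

If Firm B plays High, Firm A's expected payoff is (1/5)·(-5) + (3/5)·(-4) + (1/5)·(-7) = -24/5.
If Firm B plays Low, Firm A's expected payoff is (1/5)·(-3) + (3/5)·1 + (1/5)·(-6) = -6/5.
Firm B minimizes Firm A's payoff; the smallest is -24/5, so the best response is High.

High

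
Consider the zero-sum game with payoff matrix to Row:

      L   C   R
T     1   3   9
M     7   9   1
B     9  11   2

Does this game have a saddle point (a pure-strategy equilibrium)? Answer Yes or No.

Row minima: T → 1, M → 1, B → 2; maximin = 2.
Column maxima: L → 9, C → 11, R → 9; minimax = 9.
2 ≠ 9, so no pure-strategy equilibrium exists.

No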